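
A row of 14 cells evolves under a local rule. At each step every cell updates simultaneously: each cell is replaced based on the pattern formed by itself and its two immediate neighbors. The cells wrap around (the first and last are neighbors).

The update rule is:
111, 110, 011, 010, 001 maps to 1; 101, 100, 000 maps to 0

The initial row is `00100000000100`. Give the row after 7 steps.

step 1: 01100000001100
step 2: 11100000011100
step 3: 11100000111101
step 4: 11100001111101
step 5: 11100011111101
step 6: 11100111111101
step 7: 11101111111101

11101111111101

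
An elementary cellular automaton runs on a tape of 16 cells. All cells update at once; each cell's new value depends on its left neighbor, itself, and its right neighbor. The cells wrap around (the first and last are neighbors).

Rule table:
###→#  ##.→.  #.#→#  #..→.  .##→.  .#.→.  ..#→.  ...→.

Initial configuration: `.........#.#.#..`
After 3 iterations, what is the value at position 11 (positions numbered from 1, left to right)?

.

..........#.#...
...........#....
................
position 11 holds .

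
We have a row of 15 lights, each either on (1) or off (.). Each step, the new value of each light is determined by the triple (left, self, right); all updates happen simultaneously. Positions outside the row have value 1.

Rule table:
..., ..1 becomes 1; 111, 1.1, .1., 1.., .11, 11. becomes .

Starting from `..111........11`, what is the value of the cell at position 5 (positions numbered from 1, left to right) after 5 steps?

.

step 1: .1....1111111..
step 2: ...111........1
step 3: .11....1111111.
step 4: ....111........
step 5: .111....1111111
position 5 holds .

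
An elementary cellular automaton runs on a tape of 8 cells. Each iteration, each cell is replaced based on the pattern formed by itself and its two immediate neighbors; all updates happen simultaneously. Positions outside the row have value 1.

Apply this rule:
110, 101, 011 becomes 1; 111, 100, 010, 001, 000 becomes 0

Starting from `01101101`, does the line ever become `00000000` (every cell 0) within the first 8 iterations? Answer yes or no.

yes

iteration 1: 11111111
iteration 2: 00000000
all cells are 0 at iteration 2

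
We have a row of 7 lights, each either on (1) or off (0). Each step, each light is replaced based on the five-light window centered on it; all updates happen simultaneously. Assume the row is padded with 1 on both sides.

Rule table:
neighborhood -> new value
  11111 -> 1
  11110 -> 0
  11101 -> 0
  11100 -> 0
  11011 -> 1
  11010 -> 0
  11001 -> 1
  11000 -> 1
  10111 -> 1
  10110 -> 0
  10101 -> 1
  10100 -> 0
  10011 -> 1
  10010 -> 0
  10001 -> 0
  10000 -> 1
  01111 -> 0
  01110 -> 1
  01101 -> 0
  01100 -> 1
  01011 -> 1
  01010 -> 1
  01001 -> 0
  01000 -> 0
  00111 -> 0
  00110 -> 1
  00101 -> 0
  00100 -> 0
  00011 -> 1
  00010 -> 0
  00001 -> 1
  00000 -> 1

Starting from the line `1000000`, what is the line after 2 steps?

0111111
1101111

1101111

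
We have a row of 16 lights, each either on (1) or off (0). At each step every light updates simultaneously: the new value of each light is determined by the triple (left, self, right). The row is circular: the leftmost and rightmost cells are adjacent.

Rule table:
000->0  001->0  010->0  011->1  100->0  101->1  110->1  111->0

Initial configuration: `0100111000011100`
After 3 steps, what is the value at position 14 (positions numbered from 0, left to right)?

0000101000010100
0000010000001000
0000000000000000
position 14 holds 0

0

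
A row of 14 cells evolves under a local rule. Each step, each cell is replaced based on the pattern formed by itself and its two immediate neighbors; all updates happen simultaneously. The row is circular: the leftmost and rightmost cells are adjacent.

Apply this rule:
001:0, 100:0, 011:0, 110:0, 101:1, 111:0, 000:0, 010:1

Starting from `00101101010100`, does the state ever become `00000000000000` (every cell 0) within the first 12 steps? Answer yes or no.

step 1: 00110011111100
step 2: 00000000000000
all cells are 0 at step 2

yes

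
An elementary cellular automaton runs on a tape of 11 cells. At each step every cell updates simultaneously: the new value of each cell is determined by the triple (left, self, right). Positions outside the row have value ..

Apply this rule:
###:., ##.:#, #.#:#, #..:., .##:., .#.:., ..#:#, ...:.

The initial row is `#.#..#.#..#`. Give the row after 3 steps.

step 1: .#..#.#..#.
step 2: #..#.#..#..
step 3: ..#.#..#...

..#.#..#...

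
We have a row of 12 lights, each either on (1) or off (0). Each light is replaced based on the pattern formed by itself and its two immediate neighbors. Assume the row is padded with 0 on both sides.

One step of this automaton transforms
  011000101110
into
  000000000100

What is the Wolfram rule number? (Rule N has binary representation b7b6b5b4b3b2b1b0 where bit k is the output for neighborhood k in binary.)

position 9: 111 → 1  (bit 7 = 1)
position 2: 110 → 0  (bit 6 = 0)
position 7: 101 → 0  (bit 5 = 0)
position 3: 100 → 0  (bit 4 = 0)
position 1: 011 → 0  (bit 3 = 0)
position 6: 010 → 0  (bit 2 = 0)
position 0: 001 → 0  (bit 1 = 0)
position 4: 000 → 0  (bit 0 = 0)
bits b7..b0 = 10000000 = 128

128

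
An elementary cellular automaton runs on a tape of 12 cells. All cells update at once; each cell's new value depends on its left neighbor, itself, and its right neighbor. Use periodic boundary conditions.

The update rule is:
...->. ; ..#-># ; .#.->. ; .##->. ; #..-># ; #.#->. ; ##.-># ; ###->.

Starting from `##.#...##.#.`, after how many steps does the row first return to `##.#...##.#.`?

.#..#.#.#...
#.##.....#..
...##...#.##
#.#.##.#...#
#....#..#.#.
.#..#.##....
#.##...##...
...##.#.##.#
#.#.#....#..
.....#..#.##
#...#.##...#
##.#...##.#.

12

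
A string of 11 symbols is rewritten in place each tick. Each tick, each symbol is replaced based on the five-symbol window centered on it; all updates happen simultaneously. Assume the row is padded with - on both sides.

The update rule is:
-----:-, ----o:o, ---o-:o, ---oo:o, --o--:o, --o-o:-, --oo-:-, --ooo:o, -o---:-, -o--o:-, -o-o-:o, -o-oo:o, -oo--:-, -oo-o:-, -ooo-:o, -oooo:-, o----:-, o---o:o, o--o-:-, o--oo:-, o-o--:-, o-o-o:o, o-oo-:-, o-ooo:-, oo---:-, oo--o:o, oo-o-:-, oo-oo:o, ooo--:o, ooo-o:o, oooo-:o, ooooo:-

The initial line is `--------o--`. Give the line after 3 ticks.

------ooo--
----ooooo--
--ooo--oo--

--ooo--oo--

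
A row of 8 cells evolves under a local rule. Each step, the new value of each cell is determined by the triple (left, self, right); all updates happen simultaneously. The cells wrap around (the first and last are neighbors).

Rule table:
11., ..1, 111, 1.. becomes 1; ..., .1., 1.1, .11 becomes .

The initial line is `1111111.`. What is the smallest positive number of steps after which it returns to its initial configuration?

8

.111111.
1.111111
1..11111
111.1111
111..111
11111.11
11111..1
1111111.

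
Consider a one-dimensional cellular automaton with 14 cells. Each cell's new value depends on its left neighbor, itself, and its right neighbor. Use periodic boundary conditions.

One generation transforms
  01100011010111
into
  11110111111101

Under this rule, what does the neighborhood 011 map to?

1

At position 1 the neighborhood is 011; the next row has 1 there.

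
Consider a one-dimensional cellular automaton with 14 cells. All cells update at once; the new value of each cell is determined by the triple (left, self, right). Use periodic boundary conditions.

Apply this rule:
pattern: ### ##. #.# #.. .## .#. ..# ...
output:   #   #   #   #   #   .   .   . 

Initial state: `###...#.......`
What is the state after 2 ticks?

####...#......
#####...#.....

#####...#.....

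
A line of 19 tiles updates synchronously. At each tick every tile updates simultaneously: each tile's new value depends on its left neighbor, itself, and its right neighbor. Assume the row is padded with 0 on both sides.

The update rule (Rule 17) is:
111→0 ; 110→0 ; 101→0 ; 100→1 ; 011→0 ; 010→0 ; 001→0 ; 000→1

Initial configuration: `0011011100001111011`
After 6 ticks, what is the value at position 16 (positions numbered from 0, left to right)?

1

1000000011100000000
0111111000011111111
0000000111000000000
1111110000111111111
0000001110000000000
1111100001111111111
position 16 holds 1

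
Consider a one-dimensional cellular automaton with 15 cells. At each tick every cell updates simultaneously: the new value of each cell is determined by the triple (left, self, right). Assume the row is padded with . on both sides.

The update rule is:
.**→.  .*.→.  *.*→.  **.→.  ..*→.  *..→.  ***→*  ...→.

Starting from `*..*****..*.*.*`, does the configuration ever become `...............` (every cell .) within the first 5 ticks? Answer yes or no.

yes

tick 1: ....***........
tick 2: .....*.........
tick 3: ...............
all cells are . at tick 3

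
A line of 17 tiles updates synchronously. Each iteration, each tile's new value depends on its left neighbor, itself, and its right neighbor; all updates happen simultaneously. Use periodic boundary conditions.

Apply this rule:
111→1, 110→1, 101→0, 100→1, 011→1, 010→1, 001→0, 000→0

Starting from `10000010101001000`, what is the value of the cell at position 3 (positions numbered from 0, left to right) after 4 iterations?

1

11000010101101100
11100010101101110
11110010101101110
11111010101101110
position 3 holds 1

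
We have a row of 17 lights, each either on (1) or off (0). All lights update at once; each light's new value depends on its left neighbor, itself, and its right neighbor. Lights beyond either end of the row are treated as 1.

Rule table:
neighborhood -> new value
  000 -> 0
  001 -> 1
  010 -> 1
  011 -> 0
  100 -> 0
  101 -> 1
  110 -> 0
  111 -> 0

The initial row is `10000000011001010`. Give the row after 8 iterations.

01100100000100010

00000000100011111
00000001100100000
00000010001100001
00000110010000010
00001000110000111
00011001000001000
00100011000011001
01100100000100010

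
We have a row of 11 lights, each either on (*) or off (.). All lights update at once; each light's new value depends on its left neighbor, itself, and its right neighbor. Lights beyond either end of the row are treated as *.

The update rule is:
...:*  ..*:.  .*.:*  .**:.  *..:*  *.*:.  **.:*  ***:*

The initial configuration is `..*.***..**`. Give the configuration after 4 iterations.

**..**..**.

*.*..***..*
*.**..***..
*..**..***.
**..**..**.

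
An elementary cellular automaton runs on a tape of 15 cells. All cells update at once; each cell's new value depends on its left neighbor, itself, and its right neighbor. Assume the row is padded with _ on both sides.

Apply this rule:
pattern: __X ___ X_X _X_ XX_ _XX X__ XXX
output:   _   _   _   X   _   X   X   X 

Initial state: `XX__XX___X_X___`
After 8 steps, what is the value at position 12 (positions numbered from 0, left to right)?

X_X_X_X__X_XX__
X_X_X_XX_X_X_X_
X_X_X_X__X_X_XX
X_X_X_XX_X_X_X_  (repeats step 2; period 2)
step 8: X_X_X_XX_X_X_X_
position 12 holds _

_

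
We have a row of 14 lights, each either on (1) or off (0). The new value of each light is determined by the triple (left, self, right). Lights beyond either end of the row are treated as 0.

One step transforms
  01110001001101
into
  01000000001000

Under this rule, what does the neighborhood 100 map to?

0

At position 4 the neighborhood is 100; the next row has 0 there.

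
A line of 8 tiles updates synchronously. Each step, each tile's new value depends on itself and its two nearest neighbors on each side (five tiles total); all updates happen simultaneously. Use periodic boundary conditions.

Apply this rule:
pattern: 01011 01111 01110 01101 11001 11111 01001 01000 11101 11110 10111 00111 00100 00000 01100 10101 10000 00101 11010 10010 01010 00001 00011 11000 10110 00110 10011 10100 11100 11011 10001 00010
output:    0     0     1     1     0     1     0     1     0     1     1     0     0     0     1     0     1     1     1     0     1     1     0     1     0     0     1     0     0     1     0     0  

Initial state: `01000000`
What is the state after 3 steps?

01001111

00110001
01011000
01001111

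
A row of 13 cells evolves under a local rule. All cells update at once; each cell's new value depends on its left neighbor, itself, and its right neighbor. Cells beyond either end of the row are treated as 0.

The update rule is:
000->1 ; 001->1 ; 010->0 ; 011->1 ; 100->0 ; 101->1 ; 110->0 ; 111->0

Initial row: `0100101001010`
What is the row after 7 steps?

step 1: 1001010010100
step 2: 0010100101001
step 3: 1101001010010
step 4: 1010010100100
step 5: 0100101001001
step 6: 1001010010010
step 7: 0010100100100

0010100100100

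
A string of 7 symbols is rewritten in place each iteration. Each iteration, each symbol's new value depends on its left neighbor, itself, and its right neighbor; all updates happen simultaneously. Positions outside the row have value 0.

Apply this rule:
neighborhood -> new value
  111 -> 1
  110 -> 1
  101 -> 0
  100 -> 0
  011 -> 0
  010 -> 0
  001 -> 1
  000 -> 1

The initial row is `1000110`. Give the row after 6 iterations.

0011010
1101000
0100011
1001101
0010100
1100001

1100001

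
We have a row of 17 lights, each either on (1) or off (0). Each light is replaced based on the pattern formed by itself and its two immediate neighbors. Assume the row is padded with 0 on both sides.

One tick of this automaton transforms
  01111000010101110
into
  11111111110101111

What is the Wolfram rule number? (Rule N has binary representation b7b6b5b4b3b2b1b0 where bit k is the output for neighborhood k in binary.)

position 2: 111 → 1  (bit 7 = 1)
position 4: 110 → 1  (bit 6 = 1)
position 10: 101 → 0  (bit 5 = 0)
position 5: 100 → 1  (bit 4 = 1)
position 1: 011 → 1  (bit 3 = 1)
position 9: 010 → 1  (bit 2 = 1)
position 0: 001 → 1  (bit 1 = 1)
position 6: 000 → 1  (bit 0 = 1)
bits b7..b0 = 11011111 = 223

223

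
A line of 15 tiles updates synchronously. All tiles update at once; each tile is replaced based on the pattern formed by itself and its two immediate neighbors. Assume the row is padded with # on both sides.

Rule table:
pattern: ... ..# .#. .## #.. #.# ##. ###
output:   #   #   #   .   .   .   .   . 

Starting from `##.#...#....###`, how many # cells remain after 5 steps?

8

...#.###.###...
.###.........##
.....########..
.####.........#
......########.
count of #: 8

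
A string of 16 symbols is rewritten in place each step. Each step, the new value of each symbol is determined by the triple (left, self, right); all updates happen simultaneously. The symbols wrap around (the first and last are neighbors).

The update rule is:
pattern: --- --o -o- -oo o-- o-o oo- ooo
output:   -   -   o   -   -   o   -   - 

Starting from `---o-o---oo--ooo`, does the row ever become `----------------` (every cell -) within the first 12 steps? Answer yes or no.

yes

---ooo----------
----------------
all cells are - at step 2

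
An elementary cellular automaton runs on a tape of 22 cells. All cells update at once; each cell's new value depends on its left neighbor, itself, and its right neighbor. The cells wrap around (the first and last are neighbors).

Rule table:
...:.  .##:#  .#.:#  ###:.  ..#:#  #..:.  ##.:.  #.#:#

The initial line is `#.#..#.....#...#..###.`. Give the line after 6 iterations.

#....##..##.##..##...#

###.##....##..##.##..#
...##....##..##.##..##
..##....##..##.##..##.
.##....##..##.##..##..
##....##..##.##..##...
#....##..##.##..##...#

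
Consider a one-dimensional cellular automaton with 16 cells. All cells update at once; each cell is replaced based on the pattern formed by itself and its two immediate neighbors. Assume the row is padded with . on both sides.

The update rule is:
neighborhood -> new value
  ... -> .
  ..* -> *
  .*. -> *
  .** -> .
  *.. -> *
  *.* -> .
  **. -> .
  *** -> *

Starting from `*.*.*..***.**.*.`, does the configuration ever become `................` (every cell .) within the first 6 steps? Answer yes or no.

*.*.***.*.....**
*.*..*..**...*..
*.******..*.***.
*..****.***..*.*
***.**...*.***.*
.*....*.**..*..*
step 6 is .*....*.**..*..*, still not uniform .

no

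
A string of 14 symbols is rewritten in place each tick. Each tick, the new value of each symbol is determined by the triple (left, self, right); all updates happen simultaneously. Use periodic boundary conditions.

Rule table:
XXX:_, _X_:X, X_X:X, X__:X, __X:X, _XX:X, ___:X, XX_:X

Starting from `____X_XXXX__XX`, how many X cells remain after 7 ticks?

12

XXXXXXX__XXXXX
______XXXX____
XXXXXXX__XXXXX  (repeats tick 1; period 2)
tick 7: XXXXXXX__XXXXX
count of X: 12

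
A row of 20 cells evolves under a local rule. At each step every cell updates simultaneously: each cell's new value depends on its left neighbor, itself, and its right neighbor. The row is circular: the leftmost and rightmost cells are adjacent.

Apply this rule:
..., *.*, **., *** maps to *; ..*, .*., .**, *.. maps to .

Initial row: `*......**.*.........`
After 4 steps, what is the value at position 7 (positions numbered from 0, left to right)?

.

..****..**..*******.
*..***...*...******.
....**.*...*..******
.**..**..*.....*****
position 7 holds .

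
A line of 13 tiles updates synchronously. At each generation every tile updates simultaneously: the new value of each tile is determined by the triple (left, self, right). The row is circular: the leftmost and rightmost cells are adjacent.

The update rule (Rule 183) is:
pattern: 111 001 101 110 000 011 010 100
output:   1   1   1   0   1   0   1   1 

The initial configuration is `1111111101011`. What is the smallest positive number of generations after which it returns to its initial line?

14

generation 1: 1111111011101
generation 2: 1111110101010
generation 3: 0111101111111
generation 4: 1011010111110
generation 5: 1100111011101
generation 6: 1011010101010
generation 7: 1100111111111
generation 8: 1011011111111
generation 9: 0100101111111
generation 10: 1111110111110
generation 11: 0111101011101
generation 12: 1011011101011
generation 13: 0100101011101
generation 14: 1111111101011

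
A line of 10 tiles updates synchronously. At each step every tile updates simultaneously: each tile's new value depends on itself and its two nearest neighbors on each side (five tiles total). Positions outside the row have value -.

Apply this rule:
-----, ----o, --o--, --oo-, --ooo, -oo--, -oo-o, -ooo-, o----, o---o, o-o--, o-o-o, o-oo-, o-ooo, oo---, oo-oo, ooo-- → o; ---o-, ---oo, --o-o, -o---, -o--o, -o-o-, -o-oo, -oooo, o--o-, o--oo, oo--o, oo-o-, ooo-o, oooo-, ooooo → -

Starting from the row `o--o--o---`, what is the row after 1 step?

o--o--o-oo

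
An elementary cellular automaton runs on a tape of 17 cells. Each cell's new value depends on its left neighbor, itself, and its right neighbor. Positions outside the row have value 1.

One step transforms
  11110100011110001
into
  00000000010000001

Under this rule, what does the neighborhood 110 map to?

At position 3 the neighborhood is 110; the next row has 0 there.

0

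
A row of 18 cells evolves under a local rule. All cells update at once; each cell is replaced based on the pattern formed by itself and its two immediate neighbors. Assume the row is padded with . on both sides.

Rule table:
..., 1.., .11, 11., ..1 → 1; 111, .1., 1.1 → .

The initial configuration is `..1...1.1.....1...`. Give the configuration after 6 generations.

11.111...11111.111
11.1.11111...1.1.1
11...1...1111.....
11111.1111..111111
1...1.1..1111....1
.111...111..11111.

.111...111..11111.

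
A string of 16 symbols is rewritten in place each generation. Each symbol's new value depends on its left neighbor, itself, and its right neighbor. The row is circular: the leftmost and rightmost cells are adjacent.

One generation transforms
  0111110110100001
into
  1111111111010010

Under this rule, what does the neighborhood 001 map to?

1

At position 14 the neighborhood is 001; the next row has 1 there.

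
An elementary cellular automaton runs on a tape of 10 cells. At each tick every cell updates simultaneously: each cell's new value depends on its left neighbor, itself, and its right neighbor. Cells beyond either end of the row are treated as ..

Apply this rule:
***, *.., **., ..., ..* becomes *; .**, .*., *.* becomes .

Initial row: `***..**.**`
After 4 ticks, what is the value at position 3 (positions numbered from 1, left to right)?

*

.****.*..*
*.***..**.
...****.**
***.***..*
position 3 holds *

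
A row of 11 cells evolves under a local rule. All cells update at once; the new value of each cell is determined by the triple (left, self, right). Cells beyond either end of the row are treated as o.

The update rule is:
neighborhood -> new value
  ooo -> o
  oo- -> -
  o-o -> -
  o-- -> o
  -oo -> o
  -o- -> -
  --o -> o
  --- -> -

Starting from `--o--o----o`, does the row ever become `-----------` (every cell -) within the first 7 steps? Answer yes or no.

no

oo-oo-o--oo
o--o---oooo
-oo-o-ooooo
-o----ooooo
--o--oooooo
oo-oooooooo
o--oooooooo
step 7 is o--oooooooo, still not uniform -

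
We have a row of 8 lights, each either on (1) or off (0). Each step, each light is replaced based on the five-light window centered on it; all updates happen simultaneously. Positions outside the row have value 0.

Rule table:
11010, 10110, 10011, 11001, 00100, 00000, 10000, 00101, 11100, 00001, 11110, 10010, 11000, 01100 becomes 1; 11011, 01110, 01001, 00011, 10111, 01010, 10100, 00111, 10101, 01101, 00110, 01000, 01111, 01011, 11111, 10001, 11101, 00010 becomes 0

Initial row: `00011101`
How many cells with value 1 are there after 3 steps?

11000010
01111010
00010100
count of 1: 2

2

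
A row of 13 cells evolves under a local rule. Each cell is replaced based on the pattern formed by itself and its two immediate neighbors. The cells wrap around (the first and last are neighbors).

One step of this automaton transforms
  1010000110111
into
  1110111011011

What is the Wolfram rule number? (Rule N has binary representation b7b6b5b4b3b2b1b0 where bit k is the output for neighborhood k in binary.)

231

position 11: 111 → 1  (bit 7 = 1)
position 0: 110 → 1  (bit 6 = 1)
position 1: 101 → 1  (bit 5 = 1)
position 3: 100 → 0  (bit 4 = 0)
position 7: 011 → 0  (bit 3 = 0)
position 2: 010 → 1  (bit 2 = 1)
position 6: 001 → 1  (bit 1 = 1)
position 4: 000 → 1  (bit 0 = 1)
bits b7..b0 = 11100111 = 231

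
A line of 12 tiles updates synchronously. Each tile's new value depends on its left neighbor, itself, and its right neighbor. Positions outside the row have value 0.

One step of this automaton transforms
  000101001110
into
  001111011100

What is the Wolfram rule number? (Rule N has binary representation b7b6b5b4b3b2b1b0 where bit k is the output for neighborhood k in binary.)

position 9: 111 → 1  (bit 7 = 1)
position 10: 110 → 0  (bit 6 = 0)
position 4: 101 → 1  (bit 5 = 1)
position 6: 100 → 0  (bit 4 = 0)
position 8: 011 → 1  (bit 3 = 1)
position 3: 010 → 1  (bit 2 = 1)
position 2: 001 → 1  (bit 1 = 1)
position 0: 000 → 0  (bit 0 = 0)
bits b7..b0 = 10101110 = 174

174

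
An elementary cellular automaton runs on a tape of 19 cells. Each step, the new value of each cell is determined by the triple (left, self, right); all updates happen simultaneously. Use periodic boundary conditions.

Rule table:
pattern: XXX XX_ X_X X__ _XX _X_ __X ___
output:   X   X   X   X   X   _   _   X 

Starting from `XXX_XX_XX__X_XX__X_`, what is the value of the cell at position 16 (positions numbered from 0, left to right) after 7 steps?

X

XXXXXXXXXX__XXXX__X
XXXXXXXXXXX_XXXXX_X
XXXXXXXXXXXXXXXXXXX
XXXXXXXXXXXXXXXXXXX  (fixed point — unchanged through step 7)
position 16 holds X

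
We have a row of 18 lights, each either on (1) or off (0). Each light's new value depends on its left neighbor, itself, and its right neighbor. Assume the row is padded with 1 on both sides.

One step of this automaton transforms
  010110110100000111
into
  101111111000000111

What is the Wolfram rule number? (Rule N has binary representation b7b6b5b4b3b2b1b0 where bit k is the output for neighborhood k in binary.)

position 16: 111 → 1  (bit 7 = 1)
position 4: 110 → 1  (bit 6 = 1)
position 0: 101 → 1  (bit 5 = 1)
position 10: 100 → 0  (bit 4 = 0)
position 3: 011 → 1  (bit 3 = 1)
position 1: 010 → 0  (bit 2 = 0)
position 14: 001 → 0  (bit 1 = 0)
position 11: 000 → 0  (bit 0 = 0)
bits b7..b0 = 11101000 = 232

232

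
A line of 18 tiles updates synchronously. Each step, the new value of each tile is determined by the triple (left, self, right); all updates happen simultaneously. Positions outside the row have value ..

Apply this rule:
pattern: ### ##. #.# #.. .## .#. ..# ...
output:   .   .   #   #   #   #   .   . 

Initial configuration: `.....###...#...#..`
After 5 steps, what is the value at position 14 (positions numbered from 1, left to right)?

.

.....#..#..##..##.
.....##.##.#.#.#.#
.....#.##.########
.....###.##.......
.....#..##.#......
position 14 holds .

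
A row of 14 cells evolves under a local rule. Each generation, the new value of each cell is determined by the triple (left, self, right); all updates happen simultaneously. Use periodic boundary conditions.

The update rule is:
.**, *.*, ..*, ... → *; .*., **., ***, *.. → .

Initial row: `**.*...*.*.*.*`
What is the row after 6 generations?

**.*.*.**..*..

..*..**.*.*.**
.*..**.*.*.**.
*..**.*.*.**..
..**.*.*.**..*
.**.*.*.**..*.
**.*.*.**..*..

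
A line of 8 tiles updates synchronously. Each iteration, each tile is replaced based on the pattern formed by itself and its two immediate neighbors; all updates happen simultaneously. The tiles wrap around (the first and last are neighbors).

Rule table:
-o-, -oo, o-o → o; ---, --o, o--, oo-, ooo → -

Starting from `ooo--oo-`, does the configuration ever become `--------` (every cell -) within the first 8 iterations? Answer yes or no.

o----o-o
-----ooo
-----o--
-----o--  (fixed point — unchanged through iteration 8)
iteration 8 is -----o--, still not uniform -

no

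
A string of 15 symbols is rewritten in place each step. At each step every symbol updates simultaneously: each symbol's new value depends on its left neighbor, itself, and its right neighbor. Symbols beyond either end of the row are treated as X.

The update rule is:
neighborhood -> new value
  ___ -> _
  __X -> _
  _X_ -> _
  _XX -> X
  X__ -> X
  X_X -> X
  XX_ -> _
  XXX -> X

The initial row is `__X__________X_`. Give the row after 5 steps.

X_X_X__X______X

X__X__________X
_X__X_________X
X_X__X________X
_X_X__X_______X
X_X_X__X______X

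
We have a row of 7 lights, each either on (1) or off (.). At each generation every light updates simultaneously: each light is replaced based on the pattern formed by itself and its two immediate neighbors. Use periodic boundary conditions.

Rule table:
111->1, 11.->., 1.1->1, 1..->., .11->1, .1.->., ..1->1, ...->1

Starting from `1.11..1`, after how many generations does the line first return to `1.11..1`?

generation 1: .11..11
generation 2: 11..11.
generation 3: 1..11.1
generation 4: ..11.11
generation 5: .11.11.
generation 6: 11.11..
generation 7: 1.11..1

7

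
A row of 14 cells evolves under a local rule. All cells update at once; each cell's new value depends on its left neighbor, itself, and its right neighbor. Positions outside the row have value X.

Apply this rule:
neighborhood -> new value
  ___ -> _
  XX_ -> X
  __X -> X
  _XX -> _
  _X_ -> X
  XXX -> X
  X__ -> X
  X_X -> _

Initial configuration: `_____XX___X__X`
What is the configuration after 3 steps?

X___X_XX_XXXX_
XX_XX__X__XXX_
XX__XXXXXX_XX_

XX__XXXXXX_XX_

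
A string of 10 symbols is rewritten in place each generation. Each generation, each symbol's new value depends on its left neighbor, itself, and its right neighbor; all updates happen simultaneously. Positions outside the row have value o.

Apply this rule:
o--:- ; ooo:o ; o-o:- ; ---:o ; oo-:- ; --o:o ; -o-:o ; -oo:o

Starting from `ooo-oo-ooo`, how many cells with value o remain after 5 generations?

oo--o--ooo
o--oo-oooo
--oo--oooo
-oo--ooooo
-o--oooooo
count of o: 7

7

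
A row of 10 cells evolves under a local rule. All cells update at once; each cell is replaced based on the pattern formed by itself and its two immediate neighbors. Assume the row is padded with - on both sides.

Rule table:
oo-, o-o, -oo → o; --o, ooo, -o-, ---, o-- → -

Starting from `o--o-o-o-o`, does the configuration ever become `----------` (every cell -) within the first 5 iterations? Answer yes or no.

----o-o-o-
-----o-o--
------o---
----------
all cells are - at iteration 4

yes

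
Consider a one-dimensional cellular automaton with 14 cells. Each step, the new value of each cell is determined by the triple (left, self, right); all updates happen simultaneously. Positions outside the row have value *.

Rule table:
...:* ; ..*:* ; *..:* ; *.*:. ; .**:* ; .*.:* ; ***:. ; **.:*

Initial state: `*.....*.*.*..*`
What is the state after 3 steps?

step 1: *******.*.****
step 2: ......*.*.*...
step 3: *******.*.****

*******.*.****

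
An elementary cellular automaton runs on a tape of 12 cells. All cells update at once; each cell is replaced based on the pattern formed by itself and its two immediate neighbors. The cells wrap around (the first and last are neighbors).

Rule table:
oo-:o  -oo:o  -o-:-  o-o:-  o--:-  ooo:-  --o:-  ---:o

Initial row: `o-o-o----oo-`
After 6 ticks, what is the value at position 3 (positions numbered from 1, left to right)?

tick 1: ------oo-oo-
tick 2: ooooo-oo-oo-
tick 3: o---o-oo-oo-
tick 4: --o---oo-oo-
tick 5: o---o-oo-oo-  (repeats tick 3; period 2)
tick 6: --o---oo-oo-
position 3 holds o

o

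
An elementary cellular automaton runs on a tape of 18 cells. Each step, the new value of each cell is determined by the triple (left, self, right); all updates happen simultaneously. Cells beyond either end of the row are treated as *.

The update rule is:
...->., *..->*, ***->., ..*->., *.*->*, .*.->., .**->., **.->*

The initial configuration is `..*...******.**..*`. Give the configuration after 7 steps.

*..*.......**.**..
**..*.......**.**.
.**..*.......**.**
*.**..*.......**..
**.**..*.......**.
.**.**..*.......**
*.**.**..*........

*.**.**..*........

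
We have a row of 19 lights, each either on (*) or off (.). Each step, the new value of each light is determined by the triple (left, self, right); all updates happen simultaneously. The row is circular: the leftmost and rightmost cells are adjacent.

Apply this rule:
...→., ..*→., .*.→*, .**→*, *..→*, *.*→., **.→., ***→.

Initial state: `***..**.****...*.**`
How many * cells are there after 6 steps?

...*.*..*...*..*.*.
...*.**.**..**.*.**
*..*.*..*.*.*..*.*.
**.*.**.*.*.**.*.*.
*..*.*..*.*.*..*.*.  (repeats step 3; period 2)
step 6: **.*.**.*.*.**.*.*.
count of *: 11

11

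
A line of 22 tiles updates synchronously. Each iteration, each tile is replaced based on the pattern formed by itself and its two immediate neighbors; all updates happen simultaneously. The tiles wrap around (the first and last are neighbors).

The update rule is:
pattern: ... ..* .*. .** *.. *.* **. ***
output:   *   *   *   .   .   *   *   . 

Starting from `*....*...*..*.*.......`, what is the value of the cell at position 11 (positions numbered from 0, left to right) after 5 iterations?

*

*.****.***.****.******
**...**..**...**......
.*.**.*.*.*.**.*.*****
***.********.****....*
..**.......**...*.***.
position 11 holds *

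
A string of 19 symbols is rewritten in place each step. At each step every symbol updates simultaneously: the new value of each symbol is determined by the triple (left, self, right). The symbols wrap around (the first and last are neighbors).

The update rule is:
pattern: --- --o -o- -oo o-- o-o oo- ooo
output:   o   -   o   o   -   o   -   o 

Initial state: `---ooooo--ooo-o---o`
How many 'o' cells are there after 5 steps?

step 1: -o-oooo---oo-oo-o-o
step 2: oooooo--o-o-oo-oooo
step 3: ooooo---ooooo-ooooo
step 4: oooo--o-oooo-oooooo
step 5: ooo---ooooo-ooooooo
count of o: 15

15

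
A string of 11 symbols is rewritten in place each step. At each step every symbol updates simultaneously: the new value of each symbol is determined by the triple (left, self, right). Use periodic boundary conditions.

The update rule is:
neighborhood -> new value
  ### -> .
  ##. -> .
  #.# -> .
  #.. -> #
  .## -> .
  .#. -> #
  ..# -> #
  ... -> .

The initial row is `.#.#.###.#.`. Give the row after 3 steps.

step 1: ##.#.....##
step 2: ...##...#..
step 3: ..#..#.###.

..#..#.###.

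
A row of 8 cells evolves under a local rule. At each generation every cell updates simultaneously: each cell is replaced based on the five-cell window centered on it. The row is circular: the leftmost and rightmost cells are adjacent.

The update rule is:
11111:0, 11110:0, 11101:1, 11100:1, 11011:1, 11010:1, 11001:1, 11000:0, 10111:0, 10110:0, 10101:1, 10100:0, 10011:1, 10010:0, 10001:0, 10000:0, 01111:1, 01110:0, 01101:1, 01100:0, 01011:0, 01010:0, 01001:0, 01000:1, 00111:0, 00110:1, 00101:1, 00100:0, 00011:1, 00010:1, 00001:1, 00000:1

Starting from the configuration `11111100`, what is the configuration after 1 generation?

01000111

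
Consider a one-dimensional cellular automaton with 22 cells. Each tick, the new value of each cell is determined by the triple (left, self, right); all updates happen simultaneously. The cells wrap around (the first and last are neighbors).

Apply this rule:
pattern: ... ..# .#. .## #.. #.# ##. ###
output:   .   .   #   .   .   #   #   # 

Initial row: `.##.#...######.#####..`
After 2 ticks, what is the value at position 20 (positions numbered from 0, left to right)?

.

..###....######.####..
...##.....######.###..
position 20 holds .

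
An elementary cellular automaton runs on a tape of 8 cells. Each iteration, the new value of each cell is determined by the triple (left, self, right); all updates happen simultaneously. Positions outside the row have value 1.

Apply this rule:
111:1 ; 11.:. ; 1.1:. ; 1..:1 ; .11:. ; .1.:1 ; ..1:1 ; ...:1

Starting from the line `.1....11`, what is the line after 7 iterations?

iteration 1: .11111.1
iteration 2: ..111...
iteration 3: 11.1.111
iteration 4: 1..1..11
iteration 5: .11111.1  (repeats iteration 1; period 4)
iteration 7: 11.1.111

11.1.111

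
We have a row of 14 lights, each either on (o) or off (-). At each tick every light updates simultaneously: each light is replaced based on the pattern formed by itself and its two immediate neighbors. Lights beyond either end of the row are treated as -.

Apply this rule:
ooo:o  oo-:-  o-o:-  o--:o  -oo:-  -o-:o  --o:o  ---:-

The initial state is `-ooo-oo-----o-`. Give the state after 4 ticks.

oo-o---oooo---

tick 1: o-o----o---ooo
tick 2: o-oo--ooo-o-o-
tick 3: o---oo-o--o-oo
tick 4: oo-o---oooo---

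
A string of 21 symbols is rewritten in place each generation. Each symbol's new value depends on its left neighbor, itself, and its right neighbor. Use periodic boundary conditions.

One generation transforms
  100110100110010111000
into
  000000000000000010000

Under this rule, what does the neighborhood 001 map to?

0

At position 2 the neighborhood is 001; the next row has 0 there.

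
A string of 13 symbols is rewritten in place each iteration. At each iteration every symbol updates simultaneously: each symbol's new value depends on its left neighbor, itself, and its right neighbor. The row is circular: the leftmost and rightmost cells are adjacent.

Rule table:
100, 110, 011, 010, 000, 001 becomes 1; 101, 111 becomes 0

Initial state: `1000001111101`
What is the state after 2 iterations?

0000001111101

1111111000101
0000001111101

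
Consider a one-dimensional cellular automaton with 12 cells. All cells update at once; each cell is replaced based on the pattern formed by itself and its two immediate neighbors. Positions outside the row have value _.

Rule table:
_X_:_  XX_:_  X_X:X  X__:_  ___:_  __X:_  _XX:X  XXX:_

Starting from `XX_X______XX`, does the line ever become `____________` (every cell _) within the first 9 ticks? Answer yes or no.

yes

X_X_______X_
_X__________
____________
all cells are _ at tick 3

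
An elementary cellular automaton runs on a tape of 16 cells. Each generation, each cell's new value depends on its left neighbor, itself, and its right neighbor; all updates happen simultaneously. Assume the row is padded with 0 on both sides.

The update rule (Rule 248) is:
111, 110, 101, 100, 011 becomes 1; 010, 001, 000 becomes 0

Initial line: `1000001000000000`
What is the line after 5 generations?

0100000100000000
0010000010000000
0001000001000000
0000100000100000
0000010000010000

0000010000010000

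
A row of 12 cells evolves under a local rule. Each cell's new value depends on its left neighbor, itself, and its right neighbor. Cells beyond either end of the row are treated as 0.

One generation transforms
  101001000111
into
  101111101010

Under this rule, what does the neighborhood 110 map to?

0

At position 11 the neighborhood is 110; the next row has 0 there.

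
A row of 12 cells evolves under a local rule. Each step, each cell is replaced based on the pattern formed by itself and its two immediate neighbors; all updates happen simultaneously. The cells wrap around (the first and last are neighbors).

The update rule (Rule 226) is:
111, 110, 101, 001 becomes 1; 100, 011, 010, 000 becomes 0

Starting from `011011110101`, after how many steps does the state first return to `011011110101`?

101101111010
010110111101
101011011110
010101101111
101010110111
110101011011
111010101101
111101010110
011110101011
101111010101
110111101010
011011110101

12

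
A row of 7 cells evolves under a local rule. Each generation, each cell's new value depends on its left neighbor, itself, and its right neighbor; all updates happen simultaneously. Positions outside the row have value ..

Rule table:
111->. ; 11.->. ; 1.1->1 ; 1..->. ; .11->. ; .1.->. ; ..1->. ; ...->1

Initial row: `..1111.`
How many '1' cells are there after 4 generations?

1......
..11111
1......  (repeats generation 1; period 2)
generation 4: ..11111
count of 1: 5

5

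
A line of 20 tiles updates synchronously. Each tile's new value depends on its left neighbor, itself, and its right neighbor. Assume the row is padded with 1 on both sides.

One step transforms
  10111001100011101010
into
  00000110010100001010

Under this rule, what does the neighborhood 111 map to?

0

At position 3 the neighborhood is 111; the next row has 0 there.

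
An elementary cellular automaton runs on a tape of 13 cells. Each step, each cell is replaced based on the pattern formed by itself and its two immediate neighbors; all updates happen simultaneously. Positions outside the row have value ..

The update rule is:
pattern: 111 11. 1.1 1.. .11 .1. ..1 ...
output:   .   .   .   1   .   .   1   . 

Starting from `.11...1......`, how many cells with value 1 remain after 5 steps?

1..1.1.1.....
.11.....1....
1..1...1.1...
.11.1.1...1..
1......1.1.1.
count of 1: 4

4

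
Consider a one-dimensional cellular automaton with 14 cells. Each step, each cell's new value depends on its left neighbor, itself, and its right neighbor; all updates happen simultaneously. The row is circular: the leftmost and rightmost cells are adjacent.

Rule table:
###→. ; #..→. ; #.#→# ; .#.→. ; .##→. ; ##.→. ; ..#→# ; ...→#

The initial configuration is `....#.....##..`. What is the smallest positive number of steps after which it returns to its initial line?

####..####...#
.....#.....##.
#####..####...
......#.....##
.#####..####..
#......#.....#
..#####..####.
##......#.....
...#####..####
.##......#....
#...#####..###
..##......#...
##...#####..##
...##......#..
###...#####..#
....##......#.
####...#####..
.....##......#
.####...#####.
#.....##......
..####...#####
.#.....##.....
#..####...####
..#.....##....
##..####...###
...#.....##...
###..####...##
....#.....##..

28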